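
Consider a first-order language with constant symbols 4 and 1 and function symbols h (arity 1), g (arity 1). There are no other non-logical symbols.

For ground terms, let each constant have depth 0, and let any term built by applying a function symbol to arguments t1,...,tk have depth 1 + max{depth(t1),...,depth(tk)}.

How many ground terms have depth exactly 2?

Count level by level. With function symbols h/1, g/1, the terms of depth ≤ k are the 2 constants together with each function applied to depth-≤(k−1) tuples, so N_k = 2 + N_{k-1} + N_{k-1}.
N_0 = 2
N_1 = 2 + 2 + 2 = 6
N_2 = 2 + 6 + 6 = 14
Terms of depth exactly 2: N_2 − N_1 = 14 − 6 = 8.

8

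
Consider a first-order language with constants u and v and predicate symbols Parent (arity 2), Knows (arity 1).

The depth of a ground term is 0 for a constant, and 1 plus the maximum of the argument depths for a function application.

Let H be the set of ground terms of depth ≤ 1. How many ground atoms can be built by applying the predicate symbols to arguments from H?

6

First count ground terms of depth ≤ 1.
With no function symbols every ground term is a constant, so there are exactly 2 ground terms at every depth bound.
N_0 = 2
N_1 = 2
So |H| = 2.
Ground atoms are formed by filling each argument slot of a predicate with a term from H, so an r-ary predicate gives |H|^r atoms:
  Parent: 2^2 = 4;  Knows: 2
Total ground atoms: 4 + 2 = 6.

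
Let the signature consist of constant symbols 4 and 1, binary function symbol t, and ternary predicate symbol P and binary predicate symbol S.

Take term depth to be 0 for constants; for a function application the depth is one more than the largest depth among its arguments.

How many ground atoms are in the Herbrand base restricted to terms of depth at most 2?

56316

First count ground terms of depth ≤ 2.
If N_k denotes the number of depth-≤k ground terms, the 2 constants give N_0 = 2, and each function symbol of arity r contributes N_{k-1}^r new terms at level k: N_k = 2 + N_{k-1}^2.
N_0 = 2
N_1 = 2 + 2^2 = 6
N_2 = 2 + 6^2 = 38
So |H| = 38.
Each predicate of arity r yields |H|^r ground atoms (one per choice of an r-tuple from H):
  P: 38^3 = 54872;  S: 38^2 = 1444
Total ground atoms: 54872 + 1444 = 56316.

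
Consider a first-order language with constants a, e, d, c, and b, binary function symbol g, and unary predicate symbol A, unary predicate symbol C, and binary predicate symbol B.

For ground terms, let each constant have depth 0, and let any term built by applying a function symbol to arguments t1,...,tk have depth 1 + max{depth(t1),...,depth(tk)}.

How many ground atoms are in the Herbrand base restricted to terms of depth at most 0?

35

First count ground terms of depth ≤ 0.
If N_k denotes the number of depth-≤k ground terms, the 5 constants give N_0 = 5, and each function symbol of arity r contributes N_{k-1}^r new terms at level k: N_k = 5 + N_{k-1}^2.
N_0 = 5
So |H| = 5.
Ground atoms are formed by filling each argument slot of a predicate with a term from H, so an r-ary predicate gives |H|^r atoms:
  A: 5;  C: 5;  B: 5^2 = 25
Total ground atoms: 5 + 5 + 25 = 35.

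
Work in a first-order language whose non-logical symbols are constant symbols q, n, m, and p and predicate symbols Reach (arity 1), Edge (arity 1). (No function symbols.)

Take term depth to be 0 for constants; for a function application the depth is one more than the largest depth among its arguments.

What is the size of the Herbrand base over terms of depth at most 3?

First count ground terms of depth ≤ 3.
With no function symbols every ground term is a constant, so there are exactly 4 ground terms at every depth bound.
N_0 = 4
N_1 = 4
N_2 = 4
N_3 = 4
Explicitly: q, n, m, p.
So |H| = 4.
For each predicate symbol, the number of ground atoms is |H| raised to its arity; summing:
  Reach: 4;  Edge: 4
Total ground atoms: 4 + 4 = 8.

8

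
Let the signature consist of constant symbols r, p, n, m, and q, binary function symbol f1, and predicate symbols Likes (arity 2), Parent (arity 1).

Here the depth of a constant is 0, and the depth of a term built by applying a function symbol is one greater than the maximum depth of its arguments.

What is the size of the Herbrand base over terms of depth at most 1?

First count ground terms of depth ≤ 1.
Let N_k count ground terms of depth at most k. Each non-constant term of depth ≤ k is some function symbol applied to depth-≤(k−1) arguments, giving N_k = 5 + N_{k-1}^2.
N_0 = 5
N_1 = 5 + 5^2 = 30
So |H| = 30.
A ground atom is a predicate applied to a tuple of terms from H, so the count is the sum over predicates of |H|^arity:
  Likes: 30^2 = 900;  Parent: 30
Total ground atoms: 900 + 30 = 930.

930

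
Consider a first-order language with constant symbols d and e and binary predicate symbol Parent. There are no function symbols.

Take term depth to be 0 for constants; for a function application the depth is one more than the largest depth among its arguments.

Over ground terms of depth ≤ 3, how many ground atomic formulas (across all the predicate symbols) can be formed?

4

First count ground terms of depth ≤ 3.
With no function symbols every ground term is a constant, so there are exactly 2 ground terms at every depth bound.
N_0 = 2
N_1 = 2
N_2 = 2
N_3 = 2
Explicitly: d, e.
So |H| = 2.
Ground atoms are formed by filling each argument slot of a predicate with a term from H, so an r-ary predicate gives |H|^r atoms:
  Parent: 2^2 = 4
Total ground atoms: 4.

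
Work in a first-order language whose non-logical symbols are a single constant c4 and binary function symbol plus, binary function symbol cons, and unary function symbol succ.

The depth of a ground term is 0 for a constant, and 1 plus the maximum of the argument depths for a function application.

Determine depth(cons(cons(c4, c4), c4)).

depth(cons(c4, c4)) = 1 + max(0, 0) = 1
depth(cons(cons(c4, c4), c4)) = 1 + max(1, 0) = 2

2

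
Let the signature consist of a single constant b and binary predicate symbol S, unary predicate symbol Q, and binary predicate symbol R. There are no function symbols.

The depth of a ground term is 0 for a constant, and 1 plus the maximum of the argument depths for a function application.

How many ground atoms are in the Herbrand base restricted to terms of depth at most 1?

First count ground terms of depth ≤ 1.
With no function symbols every ground term is a constant, so there is exactly 1 ground term at every depth bound.
N_0 = 1
N_1 = 1
So |H| = 1.
For each predicate symbol, the number of ground atoms is |H| raised to its arity; summing:
  S: 1^2 = 1;  Q: 1;  R: 1^2 = 1
Total ground atoms: 1 + 1 + 1 = 3.

3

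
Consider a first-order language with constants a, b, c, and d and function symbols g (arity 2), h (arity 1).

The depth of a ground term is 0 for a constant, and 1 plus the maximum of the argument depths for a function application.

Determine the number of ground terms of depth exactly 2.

580

Let N_k count ground terms of depth at most k. Each non-constant term of depth ≤ k is some function symbol applied to depth-≤(k−1) arguments, giving N_k = 4 + N_{k-1}^2 + N_{k-1}.
N_0 = 4
N_1 = 4 + 4^2 + 4 = 24
N_2 = 4 + 24^2 + 24 = 604
Terms of depth exactly 2: N_2 − N_1 = 604 − 24 = 580.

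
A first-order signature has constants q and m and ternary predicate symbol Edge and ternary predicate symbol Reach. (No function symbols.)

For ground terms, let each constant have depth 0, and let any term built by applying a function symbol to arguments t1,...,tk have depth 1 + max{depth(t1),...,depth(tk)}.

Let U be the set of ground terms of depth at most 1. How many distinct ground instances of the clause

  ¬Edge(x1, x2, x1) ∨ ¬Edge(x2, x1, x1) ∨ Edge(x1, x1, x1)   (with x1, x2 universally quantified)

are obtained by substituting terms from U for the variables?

Ground terms of depth ≤ 1:
  With no function symbols every ground term is a constant, so there are exactly 2 ground terms at every depth bound.
  N_0 = 2
  N_1 = 2
  Explicitly: q, m.
So there are 2 ground terms available for substitution.
Each of x1, x2 ranges independently over the available ground terms, and distinct assignments produce distinct instances.
Number of ground instances = 2^2 = 4.

4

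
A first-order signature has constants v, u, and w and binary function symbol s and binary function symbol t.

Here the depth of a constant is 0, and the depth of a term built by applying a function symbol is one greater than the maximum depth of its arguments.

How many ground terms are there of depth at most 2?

Count level by level. With function symbols s/2, t/2, the terms of depth ≤ k are the 3 constants together with each function applied to depth-≤(k−1) tuples, so N_k = 3 + N_{k-1}^2 + N_{k-1}^2.
N_0 = 3
N_1 = 3 + 3^2 + 3^2 = 21
N_2 = 3 + 21^2 + 21^2 = 885

885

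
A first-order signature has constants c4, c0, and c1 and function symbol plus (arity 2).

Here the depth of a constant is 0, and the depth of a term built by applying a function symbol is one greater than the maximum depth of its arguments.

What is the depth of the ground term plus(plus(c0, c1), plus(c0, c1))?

2

depth(plus(c0, c1)) = 1 + max(0, 0) = 1
depth(plus(plus(c0, c1), plus(c0, c1))) = 1 + max(1, 1) = 2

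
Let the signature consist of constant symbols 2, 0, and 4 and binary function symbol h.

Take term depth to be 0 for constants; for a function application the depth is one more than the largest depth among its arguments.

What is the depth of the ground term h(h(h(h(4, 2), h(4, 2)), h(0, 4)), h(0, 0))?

4

depth(h(4, 2)) = 1 + max(0, 0) = 1
depth(h(h(4, 2), h(4, 2))) = 1 + max(1, 1) = 2
depth(h(0, 4)) = 1 + max(0, 0) = 1
depth(h(h(h(4, 2), h(4, 2)), h(0, 4))) = 1 + max(2, 1) = 3
depth(h(0, 0)) = 1 + max(0, 0) = 1
depth(h(h(h(h(4, 2), h(4, 2)), h(0, 4)), h(0, 0))) = 1 + max(3, 1) = 4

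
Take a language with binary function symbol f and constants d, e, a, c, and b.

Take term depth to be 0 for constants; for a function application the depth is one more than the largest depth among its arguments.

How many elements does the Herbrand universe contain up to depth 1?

Let N_k count ground terms of depth at most k. Each non-constant term of depth ≤ k is some function symbol applied to depth-≤(k−1) arguments, giving N_k = 5 + N_{k-1}^2.
N_0 = 5
N_1 = 5 + 5^2 = 30

30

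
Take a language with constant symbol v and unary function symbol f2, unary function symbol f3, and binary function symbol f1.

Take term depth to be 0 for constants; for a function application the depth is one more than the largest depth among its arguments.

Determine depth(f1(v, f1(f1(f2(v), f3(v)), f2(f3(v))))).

depth(f2(v)) = 1 + depth(v) = 1 + 0 = 1
depth(f3(v)) = 1 + depth(v) = 1 + 0 = 1
depth(f1(f2(v), f3(v))) = 1 + max(1, 1) = 2
depth(f2(f3(v))) = 1 + depth(f3(v)) = 1 + 1 = 2
depth(f1(f1(f2(v), f3(v)), f2(f3(v)))) = 1 + max(2, 2) = 3
depth(f1(v, f1(f1(f2(v), f3(v)), f2(f3(v))))) = 1 + max(0, 3) = 4

4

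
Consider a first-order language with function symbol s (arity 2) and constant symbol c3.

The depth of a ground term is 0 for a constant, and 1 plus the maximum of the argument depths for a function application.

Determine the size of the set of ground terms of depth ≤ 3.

Let N_k = |{terms of depth ≤ k}|. Then N_0 = 1 and N_k = 1 + N_{k-1}^2 for k ≥ 1 (one summand per function symbol, arity giving the exponent).
N_0 = 1
N_1 = 1 + 1^2 = 2
N_2 = 1 + 2^2 = 5
N_3 = 1 + 5^2 = 26

26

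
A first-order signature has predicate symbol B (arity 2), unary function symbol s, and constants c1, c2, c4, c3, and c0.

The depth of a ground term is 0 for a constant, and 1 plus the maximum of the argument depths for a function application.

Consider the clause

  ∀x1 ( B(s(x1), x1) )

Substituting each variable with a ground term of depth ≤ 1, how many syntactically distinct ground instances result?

Ground terms of depth ≤ 1:
  Count level by level. With function symbols s/1, the terms of depth ≤ k are the 5 constants together with each function applied to depth-≤(k−1) tuples, so N_k = 5 + N_{k-1}.
  N_0 = 5
  N_1 = 5 + 5 = 10
  Explicitly: c1, c2, c4, c3, c0, s(c1), s(c2), s(c4), s(c3), s(c0).
So there are 10 ground terms available for substitution.
There is 1 variable to instantiate (x1),  occurring in at least one literal, so different choices give different ground instances.
Number of ground instances = 10.

10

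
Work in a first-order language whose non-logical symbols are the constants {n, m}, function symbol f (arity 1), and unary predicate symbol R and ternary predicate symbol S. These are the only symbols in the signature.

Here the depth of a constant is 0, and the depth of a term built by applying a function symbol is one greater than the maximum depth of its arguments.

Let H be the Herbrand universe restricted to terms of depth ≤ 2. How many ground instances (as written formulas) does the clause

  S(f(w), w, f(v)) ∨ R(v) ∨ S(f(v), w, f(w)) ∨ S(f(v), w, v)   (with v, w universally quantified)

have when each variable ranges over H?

36

Ground terms of depth ≤ 2:
  Count level by level. With function symbols f/1, the terms of depth ≤ k are the 2 constants together with each function applied to depth-≤(k−1) tuples, so N_k = 2 + N_{k-1}.
  N_0 = 2
  N_1 = 2 + 2 = 4
  N_2 = 2 + 4 = 6
  Explicitly: n, m, f(n), f(m), f(f(n)), f(f(m)).
So there are 6 ground terms available for substitution.
There are 2 variables to instantiate (v, w), each occurring in at least one literal, so different choices give different ground instances.
Number of ground instances = 6^2 = 36.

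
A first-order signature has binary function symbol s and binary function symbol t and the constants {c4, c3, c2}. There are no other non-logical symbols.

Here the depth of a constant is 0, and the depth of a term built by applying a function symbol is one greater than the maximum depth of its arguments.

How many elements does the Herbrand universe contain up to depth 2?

885

Count level by level. With function symbols s/2, t/2, the terms of depth ≤ k are the 3 constants together with each function applied to depth-≤(k−1) tuples, so N_k = 3 + N_{k-1}^2 + N_{k-1}^2.
N_0 = 3
N_1 = 3 + 3^2 + 3^2 = 21
N_2 = 3 + 21^2 + 21^2 = 885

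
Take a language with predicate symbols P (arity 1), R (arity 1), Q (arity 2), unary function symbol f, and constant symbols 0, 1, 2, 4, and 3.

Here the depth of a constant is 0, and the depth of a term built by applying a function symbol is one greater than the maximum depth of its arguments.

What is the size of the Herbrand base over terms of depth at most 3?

First count ground terms of depth ≤ 3.
Count level by level. With function symbols f/1, the terms of depth ≤ k are the 5 constants together with each function applied to depth-≤(k−1) tuples, so N_k = 5 + N_{k-1}.
N_0 = 5
N_1 = 5 + 5 = 10
N_2 = 5 + 10 = 15
N_3 = 5 + 15 = 20
So |H| = 20.
Ground atoms are formed by filling each argument slot of a predicate with a term from H, so an r-ary predicate gives |H|^r atoms:
  P: 20;  R: 20;  Q: 20^2 = 400
Total ground atoms: 20 + 20 + 400 = 440.

440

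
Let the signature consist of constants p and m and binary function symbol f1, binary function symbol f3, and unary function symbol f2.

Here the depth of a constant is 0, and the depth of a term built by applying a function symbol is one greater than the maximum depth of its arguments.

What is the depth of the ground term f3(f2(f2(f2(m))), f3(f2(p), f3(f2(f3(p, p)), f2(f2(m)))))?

depth(f2(m)) = 1 + depth(m) = 1 + 0 = 1
depth(f2(f2(m))) = 1 + depth(f2(m)) = 1 + 1 = 2
depth(f2(f2(f2(m)))) = 1 + depth(f2(f2(m))) = 1 + 2 = 3
depth(f2(p)) = 1 + depth(p) = 1 + 0 = 1
depth(f3(p, p)) = 1 + max(0, 0) = 1
depth(f2(f3(p, p))) = 1 + depth(f3(p, p)) = 1 + 1 = 2
depth(f3(f2(f3(p, p)), f2(f2(m)))) = 1 + max(2, 2) = 3
depth(f3(f2(p), f3(f2(f3(p, p)), f2(f2(m))))) = 1 + max(1, 3) = 4
depth(f3(f2(f2(f2(m))), f3(f2(p), f3(f2(f3(p, p)), f2(f2(m)))))) = 1 + max(3, 4) = 5

5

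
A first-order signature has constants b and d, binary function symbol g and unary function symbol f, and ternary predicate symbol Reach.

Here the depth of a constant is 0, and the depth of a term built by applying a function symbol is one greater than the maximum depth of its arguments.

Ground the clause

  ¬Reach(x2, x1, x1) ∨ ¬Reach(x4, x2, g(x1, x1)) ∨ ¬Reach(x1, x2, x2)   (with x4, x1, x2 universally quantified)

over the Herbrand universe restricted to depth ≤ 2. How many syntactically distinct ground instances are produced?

405224

Ground terms of depth ≤ 2:
  Count level by level. With function symbols g/2, f/1, the terms of depth ≤ k are the 2 constants together with each function applied to depth-≤(k−1) tuples, so N_k = 2 + N_{k-1}^2 + N_{k-1}.
  N_0 = 2
  N_1 = 2 + 2^2 + 2 = 8
  N_2 = 2 + 8^2 + 8 = 74
So there are 74 ground terms available for substitution.
Each of x4, x1, x2 ranges independently over the available ground terms, and distinct assignments produce distinct instances.
Number of ground instances = 74^3 = 405224.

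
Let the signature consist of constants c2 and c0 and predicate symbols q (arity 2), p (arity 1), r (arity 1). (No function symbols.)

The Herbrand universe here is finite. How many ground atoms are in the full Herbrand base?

8

With no function symbols, the Herbrand universe is just the 2 constants.
Ground atoms per predicate: q: 2^2 = 4, p: 2, r: 2.
Herbrand base size = 4 + 2 + 2 = 8.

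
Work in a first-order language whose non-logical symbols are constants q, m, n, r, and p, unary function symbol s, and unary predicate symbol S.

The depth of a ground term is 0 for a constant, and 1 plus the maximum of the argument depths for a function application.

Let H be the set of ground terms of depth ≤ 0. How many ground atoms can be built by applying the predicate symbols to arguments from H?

5

First count ground terms of depth ≤ 0.
Let N_k count ground terms of depth at most k. Each non-constant term of depth ≤ k is some function symbol applied to depth-≤(k−1) arguments, giving N_k = 5 + N_{k-1}.
N_0 = 5
So |H| = 5.
A ground atom is a predicate applied to a tuple of terms from H, so the count is the sum over predicates of |H|^arity:
  S: 5
Total ground atoms: 5.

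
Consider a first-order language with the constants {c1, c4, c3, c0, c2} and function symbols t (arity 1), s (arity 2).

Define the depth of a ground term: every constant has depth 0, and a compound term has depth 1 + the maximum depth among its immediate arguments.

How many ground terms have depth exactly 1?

Let N_k count ground terms of depth at most k. Each non-constant term of depth ≤ k is some function symbol applied to depth-≤(k−1) arguments, giving N_k = 5 + N_{k-1} + N_{k-1}^2.
N_0 = 5
N_1 = 5 + 5 + 5^2 = 35
Terms of depth exactly 1: N_1 − N_0 = 35 − 5 = 30.

30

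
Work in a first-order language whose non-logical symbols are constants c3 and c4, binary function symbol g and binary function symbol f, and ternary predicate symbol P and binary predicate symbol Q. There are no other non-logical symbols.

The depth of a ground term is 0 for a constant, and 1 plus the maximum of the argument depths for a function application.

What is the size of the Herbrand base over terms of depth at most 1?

First count ground terms of depth ≤ 1.
If N_k denotes the number of depth-≤k ground terms, the 2 constants give N_0 = 2, and each function symbol of arity r contributes N_{k-1}^r new terms at level k: N_k = 2 + N_{k-1}^2 + N_{k-1}^2.
N_0 = 2
N_1 = 2 + 2^2 + 2^2 = 10
So |H| = 10.
For each predicate symbol, the number of ground atoms is |H| raised to its arity; summing:
  P: 10^3 = 1000;  Q: 10^2 = 100
Total ground atoms: 1000 + 100 = 1100.

1100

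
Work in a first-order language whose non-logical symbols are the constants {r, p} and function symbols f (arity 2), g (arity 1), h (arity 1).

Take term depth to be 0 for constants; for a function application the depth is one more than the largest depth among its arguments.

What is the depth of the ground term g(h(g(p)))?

depth(g(p)) = 1 + depth(p) = 1 + 0 = 1
depth(h(g(p))) = 1 + depth(g(p)) = 1 + 1 = 2
depth(g(h(g(p)))) = 1 + depth(h(g(p))) = 1 + 2 = 3

3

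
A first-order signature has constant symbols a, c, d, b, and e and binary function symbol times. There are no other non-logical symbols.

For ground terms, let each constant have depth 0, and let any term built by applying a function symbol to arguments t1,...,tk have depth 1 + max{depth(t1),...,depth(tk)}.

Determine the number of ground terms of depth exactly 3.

818125

If N_k denotes the number of depth-≤k ground terms, the 5 constants give N_0 = 5, and each function symbol of arity r contributes N_{k-1}^r new terms at level k: N_k = 5 + N_{k-1}^2.
N_0 = 5
N_1 = 5 + 5^2 = 30
N_2 = 5 + 30^2 = 905
N_3 = 5 + 905^2 = 819030
Terms of depth exactly 3: N_3 − N_2 = 819030 − 905 = 818125.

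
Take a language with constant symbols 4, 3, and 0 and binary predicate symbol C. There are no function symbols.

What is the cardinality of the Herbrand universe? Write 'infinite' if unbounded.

There are no function symbols, so every ground term is one of the 3 constants.
The Herbrand universe is {4, 3, 0}, which is finite with 3 elements.

3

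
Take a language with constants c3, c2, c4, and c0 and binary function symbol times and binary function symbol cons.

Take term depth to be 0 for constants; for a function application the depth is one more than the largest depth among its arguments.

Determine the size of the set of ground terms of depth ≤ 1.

36

Count level by level. With function symbols times/2, cons/2, the terms of depth ≤ k are the 4 constants together with each function applied to depth-≤(k−1) tuples, so N_k = 4 + N_{k-1}^2 + N_{k-1}^2.
N_0 = 4
N_1 = 4 + 4^2 + 4^2 = 36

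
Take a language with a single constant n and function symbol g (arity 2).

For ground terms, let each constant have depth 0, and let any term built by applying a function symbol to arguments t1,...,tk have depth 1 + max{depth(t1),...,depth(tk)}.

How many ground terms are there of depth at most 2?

5

Write N_k for the number of ground terms of depth ≤ k. A term of depth ≤ k is either a constant or a function symbol applied to arguments of depth ≤ k−1, so N_k = 1 + N_{k-1}^2.
N_0 = 1
N_1 = 1 + 1^2 = 2
N_2 = 1 + 2^2 = 5
Explicitly: n, g(n, n), g(n, g(n, n)), g(g(n, n), n), g(g(n, n), g(n, n)).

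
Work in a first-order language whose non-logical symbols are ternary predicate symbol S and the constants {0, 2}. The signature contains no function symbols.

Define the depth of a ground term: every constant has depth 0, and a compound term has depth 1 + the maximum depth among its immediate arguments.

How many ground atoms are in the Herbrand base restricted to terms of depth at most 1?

8

First count ground terms of depth ≤ 1.
With no function symbols every ground term is a constant, so there are exactly 2 ground terms at every depth bound.
N_0 = 2
N_1 = 2
Explicitly: 0, 2.
So |H| = 2.
Each predicate of arity r yields |H|^r ground atoms (one per choice of an r-tuple from H):
  S: 2^3 = 8
Total ground atoms: 8.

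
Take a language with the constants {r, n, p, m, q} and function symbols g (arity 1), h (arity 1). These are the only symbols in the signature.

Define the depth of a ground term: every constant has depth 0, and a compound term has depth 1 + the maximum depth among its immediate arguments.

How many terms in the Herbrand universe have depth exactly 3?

If N_k denotes the number of depth-≤k ground terms, the 5 constants give N_0 = 5, and each function symbol of arity r contributes N_{k-1}^r new terms at level k: N_k = 5 + N_{k-1} + N_{k-1}.
N_0 = 5
N_1 = 5 + 5 + 5 = 15
N_2 = 5 + 15 + 15 = 35
N_3 = 5 + 35 + 35 = 75
Terms of depth exactly 3: N_3 − N_2 = 75 − 35 = 40.

40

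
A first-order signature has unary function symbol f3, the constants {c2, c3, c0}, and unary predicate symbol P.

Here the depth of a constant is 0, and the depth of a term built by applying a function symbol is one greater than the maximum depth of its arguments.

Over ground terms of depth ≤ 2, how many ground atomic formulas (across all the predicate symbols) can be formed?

9

First count ground terms of depth ≤ 2.
Let N_k count ground terms of depth at most k. Each non-constant term of depth ≤ k is some function symbol applied to depth-≤(k−1) arguments, giving N_k = 3 + N_{k-1}.
N_0 = 3
N_1 = 3 + 3 = 6
N_2 = 3 + 6 = 9
Explicitly: c2, c3, c0, f3(c2), f3(c3), f3(c0), f3(f3(c2)), f3(f3(c3)), f3(f3(c0)).
So |H| = 9.
Each predicate of arity r yields |H|^r ground atoms (one per choice of an r-tuple from H):
  P: 9
Total ground atoms: 9.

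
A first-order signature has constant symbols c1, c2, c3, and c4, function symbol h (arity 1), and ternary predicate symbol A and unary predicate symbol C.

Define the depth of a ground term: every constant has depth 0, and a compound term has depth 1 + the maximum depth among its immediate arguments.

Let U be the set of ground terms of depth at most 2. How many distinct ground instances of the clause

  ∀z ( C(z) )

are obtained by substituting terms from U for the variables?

Ground terms of depth ≤ 2:
  If N_k denotes the number of depth-≤k ground terms, the 4 constants give N_0 = 4, and each function symbol of arity r contributes N_{k-1}^r new terms at level k: N_k = 4 + N_{k-1}.
  N_0 = 4
  N_1 = 4 + 4 = 8
  N_2 = 4 + 8 = 12
  Explicitly: c1, c2, c3, c4, h(c1), h(c2), h(c3), h(c4), h(h(c1)), h(h(c2)), h(h(c3)), h(h(c4)).
So there are 12 ground terms available for substitution.
There is 1 variable to instantiate (z),  occurring in at least one literal, so different choices give different ground instances.
Number of ground instances = 12.

12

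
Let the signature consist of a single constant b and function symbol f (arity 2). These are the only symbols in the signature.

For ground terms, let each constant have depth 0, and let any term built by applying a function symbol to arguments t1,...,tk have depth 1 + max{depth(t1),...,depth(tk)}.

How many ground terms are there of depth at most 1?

2

Write N_k for the number of ground terms of depth ≤ k. A term of depth ≤ k is either a constant or a function symbol applied to arguments of depth ≤ k−1, so N_k = 1 + N_{k-1}^2.
N_0 = 1
N_1 = 1 + 1^2 = 2
Explicitly: b, f(b, b).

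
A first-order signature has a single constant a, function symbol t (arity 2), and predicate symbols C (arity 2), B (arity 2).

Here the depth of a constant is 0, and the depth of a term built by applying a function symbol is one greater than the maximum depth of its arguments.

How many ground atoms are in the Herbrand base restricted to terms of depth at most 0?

2

First count ground terms of depth ≤ 0.
Let N_k count ground terms of depth at most k. Each non-constant term of depth ≤ k is some function symbol applied to depth-≤(k−1) arguments, giving N_k = 1 + N_{k-1}^2.
N_0 = 1
So |H| = 1.
For each predicate symbol, the number of ground atoms is |H| raised to its arity; summing:
  C: 1^2 = 1;  B: 1^2 = 1
Total ground atoms: 1 + 1 = 2.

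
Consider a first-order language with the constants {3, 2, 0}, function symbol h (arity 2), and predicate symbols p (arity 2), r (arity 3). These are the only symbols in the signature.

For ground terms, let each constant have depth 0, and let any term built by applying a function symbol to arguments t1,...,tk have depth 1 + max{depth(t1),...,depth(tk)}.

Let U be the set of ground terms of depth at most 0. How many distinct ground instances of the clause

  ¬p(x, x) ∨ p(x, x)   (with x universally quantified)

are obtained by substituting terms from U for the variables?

Ground terms of depth ≤ 0:
  Let N_k = |{terms of depth ≤ k}|. Then N_0 = 3 and N_k = 3 + N_{k-1}^2 for k ≥ 1 (one summand per function symbol, arity giving the exponent).
  N_0 = 3
  Explicitly: 3, 2, 0.
So there are 3 ground terms available for substitution.
The clause has 1 distinct variable (x), which appears in the body. In the free term algebra distinct substitutions yield syntactically distinct ground instances.
Number of ground instances = 3.

3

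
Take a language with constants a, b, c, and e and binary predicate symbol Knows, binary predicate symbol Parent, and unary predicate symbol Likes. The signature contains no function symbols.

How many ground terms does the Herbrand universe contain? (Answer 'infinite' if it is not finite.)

There are no function symbols, so every ground term is one of the 4 constants.
The Herbrand universe is {a, b, c, e}, which is finite with 4 elements.

4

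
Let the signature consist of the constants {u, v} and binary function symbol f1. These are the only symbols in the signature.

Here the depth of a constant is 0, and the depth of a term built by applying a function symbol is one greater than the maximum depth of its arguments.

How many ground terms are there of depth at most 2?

Let N_k = |{terms of depth ≤ k}|. Then N_0 = 2 and N_k = 2 + N_{k-1}^2 for k ≥ 1 (one summand per function symbol, arity giving the exponent).
N_0 = 2
N_1 = 2 + 2^2 = 6
N_2 = 2 + 6^2 = 38

38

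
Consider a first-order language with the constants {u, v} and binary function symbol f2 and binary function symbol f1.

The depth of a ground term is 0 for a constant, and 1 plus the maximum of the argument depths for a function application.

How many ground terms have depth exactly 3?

81408

Write N_k for the number of ground terms of depth ≤ k. A term of depth ≤ k is either a constant or a function symbol applied to arguments of depth ≤ k−1, so N_k = 2 + N_{k-1}^2 + N_{k-1}^2.
N_0 = 2
N_1 = 2 + 2^2 + 2^2 = 10
N_2 = 2 + 10^2 + 10^2 = 202
N_3 = 2 + 202^2 + 202^2 = 81610
Terms of depth exactly 3: N_3 − N_2 = 81610 − 202 = 81408.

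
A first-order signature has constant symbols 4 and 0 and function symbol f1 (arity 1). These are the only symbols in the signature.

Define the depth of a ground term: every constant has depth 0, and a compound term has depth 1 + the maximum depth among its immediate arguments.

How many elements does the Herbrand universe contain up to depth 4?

10

Let N_k = |{terms of depth ≤ k}|. Then N_0 = 2 and N_k = 2 + N_{k-1} for k ≥ 1 (one summand per function symbol, arity giving the exponent).
N_0 = 2
N_1 = 2 + 2 = 4
N_2 = 2 + 4 = 6
N_3 = 2 + 6 = 8
N_4 = 2 + 8 = 10
Explicitly: 4, 0, f1(4), f1(0), f1(f1(4)), f1(f1(0)), f1(f1(f1(4))), f1(f1(f1(0))), f1(f1(f1(f1(4)))), f1(f1(f1(f1(0)))).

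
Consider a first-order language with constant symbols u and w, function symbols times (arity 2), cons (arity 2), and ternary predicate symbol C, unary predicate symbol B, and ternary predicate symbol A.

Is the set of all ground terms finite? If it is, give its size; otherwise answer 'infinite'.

The signature has at least one function symbol (times, arity 2) and at least one constant (u).
Iterating times gives infinitely many distinct ground terms: u, times(u, u), times(times(u, u), times(u, u)), ...
So the Herbrand universe is infinite.

infinite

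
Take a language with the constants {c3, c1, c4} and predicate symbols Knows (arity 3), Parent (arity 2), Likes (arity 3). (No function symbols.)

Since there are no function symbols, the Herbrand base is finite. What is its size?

With no function symbols, the Herbrand universe is just the 3 constants.
Ground atoms per predicate: Knows: 3^3 = 27, Parent: 3^2 = 9, Likes: 3^3 = 27.
Herbrand base size = 27 + 9 + 27 = 63.

63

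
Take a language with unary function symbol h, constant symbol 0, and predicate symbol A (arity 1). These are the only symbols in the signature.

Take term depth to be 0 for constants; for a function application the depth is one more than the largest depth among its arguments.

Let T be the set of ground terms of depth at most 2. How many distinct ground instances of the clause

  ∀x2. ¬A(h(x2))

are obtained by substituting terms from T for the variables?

Ground terms of depth ≤ 2:
  Count level by level. With function symbols h/1, the terms of depth ≤ k are the 1 constant together with each function applied to depth-≤(k−1) tuples, so N_k = 1 + N_{k-1}.
  N_0 = 1
  N_1 = 1 + 1 = 2
  N_2 = 1 + 2 = 3
  Explicitly: 0, h(0), h(h(0)).
So there are 3 ground terms available for substitution.
The body mentions the single quantified variable x2; since ground terms form a free algebra, no two substitutions collapse to the same formula.
Number of ground instances = 3.

3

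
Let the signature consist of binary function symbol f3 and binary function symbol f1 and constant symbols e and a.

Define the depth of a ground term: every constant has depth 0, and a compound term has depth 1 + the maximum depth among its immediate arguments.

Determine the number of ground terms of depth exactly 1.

If N_k denotes the number of depth-≤k ground terms, the 2 constants give N_0 = 2, and each function symbol of arity r contributes N_{k-1}^r new terms at level k: N_k = 2 + N_{k-1}^2 + N_{k-1}^2.
N_0 = 2
N_1 = 2 + 2^2 + 2^2 = 10
Terms of depth exactly 1: N_1 − N_0 = 10 − 2 = 8.

8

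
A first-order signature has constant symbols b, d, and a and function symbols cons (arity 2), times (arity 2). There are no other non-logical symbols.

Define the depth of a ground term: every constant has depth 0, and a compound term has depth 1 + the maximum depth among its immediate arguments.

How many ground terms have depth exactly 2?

864

Count level by level. With function symbols cons/2, times/2, the terms of depth ≤ k are the 3 constants together with each function applied to depth-≤(k−1) tuples, so N_k = 3 + N_{k-1}^2 + N_{k-1}^2.
N_0 = 3
N_1 = 3 + 3^2 + 3^2 = 21
N_2 = 3 + 21^2 + 21^2 = 885
Terms of depth exactly 2: N_2 − N_1 = 885 − 21 = 864.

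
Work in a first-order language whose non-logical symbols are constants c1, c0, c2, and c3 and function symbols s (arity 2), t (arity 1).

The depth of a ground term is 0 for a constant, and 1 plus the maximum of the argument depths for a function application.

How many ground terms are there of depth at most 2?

604

If N_k denotes the number of depth-≤k ground terms, the 4 constants give N_0 = 4, and each function symbol of arity r contributes N_{k-1}^r new terms at level k: N_k = 4 + N_{k-1}^2 + N_{k-1}.
N_0 = 4
N_1 = 4 + 4^2 + 4 = 24
N_2 = 4 + 24^2 + 24 = 604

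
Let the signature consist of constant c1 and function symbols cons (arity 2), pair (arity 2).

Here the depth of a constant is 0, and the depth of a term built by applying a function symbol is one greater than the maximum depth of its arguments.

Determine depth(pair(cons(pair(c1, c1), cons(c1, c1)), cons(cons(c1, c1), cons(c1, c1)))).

3

depth(pair(c1, c1)) = 1 + max(0, 0) = 1
depth(cons(c1, c1)) = 1 + max(0, 0) = 1
depth(cons(pair(c1, c1), cons(c1, c1))) = 1 + max(1, 1) = 2
depth(cons(cons(c1, c1), cons(c1, c1))) = 1 + max(1, 1) = 2
depth(pair(cons(pair(c1, c1), cons(c1, c1)), cons(cons(c1, c1), cons(c1, c1)))) = 1 + max(2, 2) = 3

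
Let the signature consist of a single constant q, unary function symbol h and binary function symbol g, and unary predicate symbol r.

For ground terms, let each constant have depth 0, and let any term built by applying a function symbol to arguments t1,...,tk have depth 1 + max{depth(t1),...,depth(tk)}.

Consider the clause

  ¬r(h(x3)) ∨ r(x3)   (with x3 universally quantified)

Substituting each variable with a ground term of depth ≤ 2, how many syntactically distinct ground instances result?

Ground terms of depth ≤ 2:
  Let N_k count ground terms of depth at most k. Each non-constant term of depth ≤ k is some function symbol applied to depth-≤(k−1) arguments, giving N_k = 1 + N_{k-1} + N_{k-1}^2.
  N_0 = 1
  N_1 = 1 + 1 + 1^2 = 3
  N_2 = 1 + 3 + 3^2 = 13
So there are 13 ground terms available for substitution.
The variable x3 ranges independently over the available ground terms, and distinct assignments produce distinct instances.
Number of ground instances = 13.

13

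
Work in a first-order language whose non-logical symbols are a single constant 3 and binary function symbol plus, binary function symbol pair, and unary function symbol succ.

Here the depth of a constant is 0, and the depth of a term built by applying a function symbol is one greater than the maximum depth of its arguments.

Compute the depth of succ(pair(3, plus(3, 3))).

3

depth(plus(3, 3)) = 1 + max(0, 0) = 1
depth(pair(3, plus(3, 3))) = 1 + max(0, 1) = 2
depth(succ(pair(3, plus(3, 3)))) = 1 + depth(pair(3, plus(3, 3))) = 1 + 2 = 3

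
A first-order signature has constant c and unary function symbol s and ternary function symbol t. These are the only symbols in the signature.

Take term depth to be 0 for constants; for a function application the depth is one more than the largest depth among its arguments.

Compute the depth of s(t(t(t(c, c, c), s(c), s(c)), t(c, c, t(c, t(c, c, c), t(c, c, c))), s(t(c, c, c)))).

5

depth(t(c, c, c)) = 1 + max(0, 0, 0) = 1
depth(s(c)) = 1 + depth(c) = 1 + 0 = 1
depth(t(t(c, c, c), s(c), s(c))) = 1 + max(1, 1, 1) = 2
depth(t(c, t(c, c, c), t(c, c, c))) = 1 + max(0, 1, 1) = 2
depth(t(c, c, t(c, t(c, c, c), t(c, c, c)))) = 1 + max(0, 0, 2) = 3
depth(s(t(c, c, c))) = 1 + depth(t(c, c, c)) = 1 + 1 = 2
depth(t(t(t(c, c, c), s(c), s(c)), t(c, c, t(c, t(c, c, c), t(c, c, c))), s(t(c, c, c)))) = 1 + max(2, 3, 2) = 4
depth(s(t(t(t(c, c, c), s(c), s(c)), t(c, c, t(c, t(c, c, c), t(c, c, c))), s(t(c, c, c))))) = 1 + depth(t(t(t(c, c, c), s(c), s(c)), t(c, c, t(c, t(c, c, c), t(c, c, c))), s(t(c, c, c)))) = 1 + 4 = 5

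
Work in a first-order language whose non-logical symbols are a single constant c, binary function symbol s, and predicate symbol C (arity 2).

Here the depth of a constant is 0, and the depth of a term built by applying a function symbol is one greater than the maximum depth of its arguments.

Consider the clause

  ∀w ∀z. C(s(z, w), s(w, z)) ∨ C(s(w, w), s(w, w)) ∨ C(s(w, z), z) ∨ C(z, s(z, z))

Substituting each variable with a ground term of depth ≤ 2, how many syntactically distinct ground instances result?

Ground terms of depth ≤ 2:
  Count level by level. With function symbols s/2, the terms of depth ≤ k are the 1 constant together with each function applied to depth-≤(k−1) tuples, so N_k = 1 + N_{k-1}^2.
  N_0 = 1
  N_1 = 1 + 1^2 = 2
  N_2 = 1 + 2^2 = 5
  Explicitly: c, s(c, c), s(c, s(c, c)), s(s(c, c), c), s(s(c, c), s(c, c)).
So there are 5 ground terms available for substitution.
Each of w, z ranges independently over the available ground terms, and distinct assignments produce distinct instances.
Number of ground instances = 5^2 = 25.

25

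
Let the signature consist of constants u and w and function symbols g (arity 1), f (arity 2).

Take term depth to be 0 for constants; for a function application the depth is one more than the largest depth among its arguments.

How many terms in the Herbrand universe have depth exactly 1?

Let N_k count ground terms of depth at most k. Each non-constant term of depth ≤ k is some function symbol applied to depth-≤(k−1) arguments, giving N_k = 2 + N_{k-1} + N_{k-1}^2.
N_0 = 2
N_1 = 2 + 2 + 2^2 = 8
Terms of depth exactly 1: N_1 − N_0 = 8 − 2 = 6.

6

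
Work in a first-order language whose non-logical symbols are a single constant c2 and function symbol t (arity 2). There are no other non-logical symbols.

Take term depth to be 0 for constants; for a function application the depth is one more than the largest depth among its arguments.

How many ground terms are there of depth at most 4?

677

Let N_k count ground terms of depth at most k. Each non-constant term of depth ≤ k is some function symbol applied to depth-≤(k−1) arguments, giving N_k = 1 + N_{k-1}^2.
N_0 = 1
N_1 = 1 + 1^2 = 2
N_2 = 1 + 2^2 = 5
N_3 = 1 + 5^2 = 26
N_4 = 1 + 26^2 = 677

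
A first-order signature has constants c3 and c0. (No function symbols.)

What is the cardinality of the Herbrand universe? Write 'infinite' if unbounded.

There are no function symbols, so every ground term is one of the 2 constants.
The Herbrand universe is {c3, c0}, which is finite with 2 elements.

2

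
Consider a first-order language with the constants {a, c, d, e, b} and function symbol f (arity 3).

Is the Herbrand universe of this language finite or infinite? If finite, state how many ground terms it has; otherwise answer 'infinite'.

infinite

The signature has at least one function symbol (f, arity 3) and at least one constant (a).
Iterating f gives infinitely many distinct ground terms: a, f(a, a, a), f(f(a, a, a), f(a, a, a), f(a, a, a)), ...
So the Herbrand universe is infinite.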